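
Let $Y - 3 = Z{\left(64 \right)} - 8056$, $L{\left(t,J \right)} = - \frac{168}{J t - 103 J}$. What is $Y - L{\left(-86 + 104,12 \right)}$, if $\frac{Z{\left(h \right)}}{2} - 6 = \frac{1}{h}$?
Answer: $- \frac{21871883}{2720} \approx -8041.1$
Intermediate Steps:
$Z{\left(h \right)} = 12 + \frac{2}{h}$
$L{\left(t,J \right)} = - \frac{168}{- 103 J + J t}$
$Y = - \frac{257311}{32}$ ($Y = 3 + \left(\left(12 + \frac{2}{64}\right) - 8056\right) = 3 + \left(\left(12 + 2 \cdot \frac{1}{64}\right) - 8056\right) = 3 + \left(\left(12 + \frac{1}{32}\right) - 8056\right) = 3 + \left(\frac{385}{32} - 8056\right) = 3 - \frac{257407}{32} = - \frac{257311}{32} \approx -8041.0$)
$Y - L{\left(-86 + 104,12 \right)} = - \frac{257311}{32} - - \frac{168}{12 \left(-103 + \left(-86 + 104\right)\right)} = - \frac{257311}{32} - \left(-168\right) \frac{1}{12} \frac{1}{-103 + 18} = - \frac{257311}{32} - \left(-168\right) \frac{1}{12} \frac{1}{-85} = - \frac{257311}{32} - \left(-168\right) \frac{1}{12} \left(- \frac{1}{85}\right) = - \frac{257311}{32} - \frac{14}{85} = - \frac{21871883}{2720}$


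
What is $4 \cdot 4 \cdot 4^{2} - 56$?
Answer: $200$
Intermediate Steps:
$4 \cdot 4 \cdot 4^{2} - 56 = 16 \cdot 16 - 56 = 256 - 56 = 200$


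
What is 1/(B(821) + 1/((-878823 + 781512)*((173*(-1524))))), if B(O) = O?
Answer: 25656239772/21063772852813 ≈ 0.0012180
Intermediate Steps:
1/(B(821) + 1/((-878823 + 781512)*((173*(-1524))))) = 1/(821 + 1/((-878823 + 781512)*((173*(-1524))))) = 1/(821 + 1/(-97311*(-263652))) = 1/(821 - 1/97311*(-1/263652)) = 1/(821 + 1/25656239772) = 1/(21063772852813/25656239772) = 25656239772/21063772852813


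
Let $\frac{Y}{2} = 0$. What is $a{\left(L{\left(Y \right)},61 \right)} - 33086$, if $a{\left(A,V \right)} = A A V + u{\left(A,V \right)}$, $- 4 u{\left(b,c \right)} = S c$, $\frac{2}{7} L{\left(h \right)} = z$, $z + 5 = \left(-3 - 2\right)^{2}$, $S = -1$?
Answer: $\frac{1063317}{4} \approx 2.6583 \cdot 10^{5}$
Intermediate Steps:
$z = 20$ ($z = -5 + \left(-3 - 2\right)^{2} = -5 + \left(-5\right)^{2} = -5 + 25 = 20$)
$Y = 0$ ($Y = 2 \cdot 0 = 0$)
$L{\left(h \right)} = 70$ ($L{\left(h \right)} = \frac{7}{2} \cdot 20 = 70$)
$u{\left(b,c \right)} = \frac{c}{4}$ ($u{\left(b,c \right)} = - \frac{\left(-1\right) c}{4} = \frac{c}{4}$)
$a{\left(A,V \right)} = \frac{V}{4} + V A^{2}$ ($a{\left(A,V \right)} = A A V + \frac{V}{4} = A^{2} V + \frac{V}{4} = V A^{2} + \frac{V}{4} = \frac{V}{4} + V A^{2}$)
$a{\left(L{\left(Y \right)},61 \right)} - 33086 = 61 \left(\frac{1}{4} + 70^{2}\right) - 33086 = 61 \left(\frac{1}{4} + 4900\right) - 33086 = 61 \cdot \frac{19601}{4} - 33086 = \frac{1195661}{4} - 33086 = \frac{1063317}{4}$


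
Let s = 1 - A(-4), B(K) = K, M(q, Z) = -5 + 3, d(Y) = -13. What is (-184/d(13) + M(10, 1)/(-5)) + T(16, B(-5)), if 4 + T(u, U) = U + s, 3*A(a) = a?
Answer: 1538/195 ≈ 7.8872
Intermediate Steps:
M(q, Z) = -2
A(a) = a/3
s = 7/3 (s = 1 - (-4)/3 = 1 - 1*(-4/3) = 1 + 4/3 = 7/3 ≈ 2.3333)
T(u, U) = -5/3 + U (T(u, U) = -4 + (U + 7/3) = -4 + (7/3 + U) = -5/3 + U)
(-184/d(13) + M(10, 1)/(-5)) + T(16, B(-5)) = (-184/(-13) - 2/(-5)) + (-5/3 - 5) = (-184*(-1/13) - 2*(-⅕)) - 20/3 = (184/13 + ⅖) - 20/3 = 946/65 - 20/3 = 1538/195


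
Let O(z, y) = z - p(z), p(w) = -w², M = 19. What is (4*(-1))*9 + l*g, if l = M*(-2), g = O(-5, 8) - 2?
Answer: -720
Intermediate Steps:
O(z, y) = z + z² (O(z, y) = z - (-1)*z² = z + z²)
g = 18 (g = -5*(1 - 5) - 2 = -5*(-4) - 2 = 20 - 2 = 18)
l = -38 (l = 19*(-2) = -38)
(4*(-1))*9 + l*g = (4*(-1))*9 - 38*18 = -4*9 - 684 = -36 - 684 = -720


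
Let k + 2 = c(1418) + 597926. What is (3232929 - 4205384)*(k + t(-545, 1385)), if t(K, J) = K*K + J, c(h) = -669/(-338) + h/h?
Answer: -294616813492045/338 ≈ -8.7165e+11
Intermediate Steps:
c(h) = 1007/338 (c(h) = -669*(-1/338) + 1 = 669/338 + 1 = 1007/338)
t(K, J) = J + K² (t(K, J) = K² + J = J + K²)
k = 202099319/338 (k = -2 + (1007/338 + 597926) = -2 + 202099995/338 = 202099319/338 ≈ 5.9793e+5)
(3232929 - 4205384)*(k + t(-545, 1385)) = (3232929 - 4205384)*(202099319/338 + (1385 + (-545)²)) = -972455*(202099319/338 + (1385 + 297025)) = -972455*(202099319/338 + 298410) = -972455*302961899/338 = -294616813492045/338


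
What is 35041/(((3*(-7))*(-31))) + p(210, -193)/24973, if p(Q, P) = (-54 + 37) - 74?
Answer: 67309204/1250571 ≈ 53.823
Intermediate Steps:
p(Q, P) = -91 (p(Q, P) = -17 - 74 = -91)
35041/(((3*(-7))*(-31))) + p(210, -193)/24973 = 35041/(((3*(-7))*(-31))) - 91/24973 = 35041/((-21*(-31))) - 91*1/24973 = 35041/651 - 7/1921 = 67309204/1250571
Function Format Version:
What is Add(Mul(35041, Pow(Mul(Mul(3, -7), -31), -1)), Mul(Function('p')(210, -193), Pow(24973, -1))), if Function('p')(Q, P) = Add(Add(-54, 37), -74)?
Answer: Rational(67309204, 1250571) ≈ 53.823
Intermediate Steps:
Function('p')(Q, P) = -91 (Function('p')(Q, P) = Add(-17, -74) = -91)
Add(Mul(35041, Pow(Mul(Mul(3, -7), -31), -1)), Mul(Function('p')(210, -193), Pow(24973, -1))) = Add(Mul(35041, Pow(Mul(Mul(3, -7), -31), -1)), Mul(-91, Pow(24973, -1))) = Add(Mul(35041, Pow(Mul(-21, -31), -1)), Mul(-91, Rational(1, 24973))) = Add(Mul(35041, Pow(651, -1)), Rational(-7, 1921)) = Add(Mul(35041, Rational(1, 651)), Rational(-7, 1921)) = Add(Rational(35041, 651), Rational(-7, 1921)) = Rational(67309204, 1250571)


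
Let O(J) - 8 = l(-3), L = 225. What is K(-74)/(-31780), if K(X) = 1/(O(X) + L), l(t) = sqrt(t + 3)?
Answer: -1/7404740 ≈ -1.3505e-7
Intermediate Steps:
l(t) = sqrt(3 + t)
O(J) = 8 (O(J) = 8 + sqrt(3 - 3) = 8 + sqrt(0) = 8 + 0 = 8)
K(X) = 1/233 (K(X) = 1/(8 + 225) = 1/233)
K(-74)/(-31780) = (1/233)/(-31780) = (1/233)*(-1/31780) = -1/7404740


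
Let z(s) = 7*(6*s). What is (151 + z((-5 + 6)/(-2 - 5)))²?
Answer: 21025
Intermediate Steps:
z(s) = 42*s
(151 + z((-5 + 6)/(-2 - 5)))² = (151 + 42*((-5 + 6)/(-2 - 5)))² = (151 + 42*(1/(-7)))² = (151 + 42*(1*(-⅐)))² = (151 + 42*(-⅐))² = (151 - 6)² = 145² = 21025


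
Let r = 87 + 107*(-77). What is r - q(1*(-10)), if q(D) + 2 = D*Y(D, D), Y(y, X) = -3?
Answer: -8180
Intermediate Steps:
q(D) = -2 - 3*D (q(D) = -2 + D*(-3) = -2 - 3*D)
r = -8152 (r = 87 - 8239 = -8152)
r - q(1*(-10)) = -8152 - (-2 - 3*(-10)) = -8152 - (-2 + 30) = -8152 - 1*28 = -8152 - 28 = -8180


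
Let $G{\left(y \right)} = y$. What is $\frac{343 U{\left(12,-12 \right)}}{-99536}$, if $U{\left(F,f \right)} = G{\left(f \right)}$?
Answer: $\frac{1029}{24884} \approx 0.041352$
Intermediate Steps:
$U{\left(F,f \right)} = f$
$\frac{343 U{\left(12,-12 \right)}}{-99536} = \frac{343 \left(-12\right)}{-99536} = \left(-4116\right) \left(- \frac{1}{99536}\right) = \frac{1029}{24884}$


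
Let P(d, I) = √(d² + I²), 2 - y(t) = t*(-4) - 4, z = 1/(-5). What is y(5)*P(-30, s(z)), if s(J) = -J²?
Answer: 26*√562501/25 ≈ 780.00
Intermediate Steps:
z = -⅕ ≈ -0.20000
y(t) = 6 + 4*t (y(t) = 2 - (t*(-4) - 4) = 2 - (-4*t - 4) = 2 - (-4 - 4*t) = 2 + (4 + 4*t) = 6 + 4*t)
P(d, I) = √(I² + d²)
y(5)*P(-30, s(z)) = (6 + 4*5)*√((-(-⅕)²)² + (-30)²) = (6 + 20)*√((-1*1/25)² + 900) = 26*√((-1/25)² + 900) = 26*√(1/625 + 900) = 26*√(562501/625) = 26*(√562501/25) = 26*√562501/25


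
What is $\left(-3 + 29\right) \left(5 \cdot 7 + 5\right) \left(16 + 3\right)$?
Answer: $19760$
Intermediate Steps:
$\left(-3 + 29\right) \left(5 \cdot 7 + 5\right) \left(16 + 3\right) = 26 \left(35 + 5\right) 19 = 26 \cdot 40 \cdot 19 = 26 \cdot 760 = 19760$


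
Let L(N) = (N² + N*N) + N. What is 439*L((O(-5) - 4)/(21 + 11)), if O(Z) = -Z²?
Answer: 165503/512 ≈ 323.25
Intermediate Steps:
L(N) = N + 2*N² (L(N) = (N² + N²) + N = 2*N² + N = N + 2*N²)
439*L((O(-5) - 4)/(21 + 11)) = 439*(((-1*(-5)² - 4)/(21 + 11))*(1 + 2*((-1*(-5)² - 4)/(21 + 11)))) = 439*(((-1*25 - 4)/32)*(1 + 2*((-1*25 - 4)/32))) = 439*(((-25 - 4)*(1/32))*(1 + 2*((-25 - 4)*(1/32)))) = 439*((-29*1/32)*(1 + 2*(-29*1/32))) = 439*(-29*(1 + 2*(-29/32))/32) = 439*(-29*(1 - 29/16)/32) = 439*(-29/32*(-13/16)) = 439*(377/512) = 165503/512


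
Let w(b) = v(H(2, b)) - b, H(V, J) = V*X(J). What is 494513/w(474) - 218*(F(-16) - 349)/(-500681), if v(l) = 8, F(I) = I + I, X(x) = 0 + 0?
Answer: -247631968381/233317346 ≈ -1061.4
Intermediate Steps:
X(x) = 0
F(I) = 2*I
H(V, J) = 0 (H(V, J) = V*0 = 0)
w(b) = 8 - b
494513/w(474) - 218*(F(-16) - 349)/(-500681) = 494513/(8 - 1*474) - 218*(2*(-16) - 349)/(-500681) = 494513/(8 - 474) - 218*(-32 - 349)*(-1/500681) = 494513/(-466) - 218*(-381)*(-1/500681) = 494513*(-1/466) + 83058*(-1/500681) = -494513/466 - 83058/500681 = -247631968381/233317346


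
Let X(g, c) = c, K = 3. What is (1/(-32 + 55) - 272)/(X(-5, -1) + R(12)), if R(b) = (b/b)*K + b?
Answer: -6255/322 ≈ -19.425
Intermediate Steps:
R(b) = 3 + b (R(b) = (b/b)*3 + b = 1*3 + b = 3 + b)
(1/(-32 + 55) - 272)/(X(-5, -1) + R(12)) = (1/(-32 + 55) - 272)/(-1 + (3 + 12)) = (1/23 - 272)/(-1 + 15) = (1/23 - 272)/14 = -6255/23*1/14 = -6255/322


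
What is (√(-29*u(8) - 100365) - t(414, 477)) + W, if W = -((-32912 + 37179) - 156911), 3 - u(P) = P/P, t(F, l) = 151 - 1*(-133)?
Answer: 152360 + I*√100423 ≈ 1.5236e+5 + 316.9*I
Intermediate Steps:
t(F, l) = 284 (t(F, l) = 151 + 133 = 284)
u(P) = 2 (u(P) = 3 - P/P = 3 - 1*1 = 3 - 1 = 2)
W = 152644 (W = -(4267 - 156911) = -1*(-152644) = 152644)
(√(-29*u(8) - 100365) - t(414, 477)) + W = (√(-29*2 - 100365) - 1*284) + 152644 = (√(-58 - 100365) - 284) + 152644 = (√(-100423) - 284) + 152644 = (I*√100423 - 284) + 152644 = (-284 + I*√100423) + 152644 = 152360 + I*√100423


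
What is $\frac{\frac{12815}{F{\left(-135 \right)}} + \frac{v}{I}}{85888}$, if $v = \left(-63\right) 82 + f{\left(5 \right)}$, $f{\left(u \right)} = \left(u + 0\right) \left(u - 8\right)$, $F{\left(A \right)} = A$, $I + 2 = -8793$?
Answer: $- \frac{1018259}{927063360} \approx -0.0010984$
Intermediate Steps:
$I = -8795$ ($I = -2 - 8793 = -8795$)
$f{\left(u \right)} = u \left(-8 + u\right)$
$v = -5181$ ($v = \left(-63\right) 82 + 5 \left(-8 + 5\right) = -5166 + 5 \left(-3\right) = -5166 - 15 = -5181$)
$\frac{\frac{12815}{F{\left(-135 \right)}} + \frac{v}{I}}{85888} = \frac{\frac{12815}{-135} - \frac{5181}{-8795}}{85888} = \left(12815 \left(- \frac{1}{135}\right) - - \frac{5181}{8795}\right) \frac{1}{85888} = \left(- \frac{2563}{27} + \frac{5181}{8795}\right) \frac{1}{85888} = \left(- \frac{22401698}{237465}\right) \frac{1}{85888} = - \frac{1018259}{927063360}$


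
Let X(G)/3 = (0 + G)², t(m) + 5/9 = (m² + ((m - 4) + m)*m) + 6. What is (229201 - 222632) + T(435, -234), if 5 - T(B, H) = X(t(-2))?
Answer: 125057/27 ≈ 4631.7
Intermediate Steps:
t(m) = 49/9 + m² + m*(-4 + 2*m) (t(m) = -5/9 + ((m² + ((m - 4) + m)*m) + 6) = -5/9 + ((m² + ((-4 + m) + m)*m) + 6) = -5/9 + ((m² + (-4 + 2*m)*m) + 6) = -5/9 + ((m² + m*(-4 + 2*m)) + 6) = -5/9 + (6 + m² + m*(-4 + 2*m)) = 49/9 + m² + m*(-4 + 2*m))
X(G) = 3*G² (X(G) = 3*(0 + G)² = 3*G²)
T(B, H) = -52306/27 (T(B, H) = 5 - 3*(49/9 - 4*(-2) + 3*(-2)²)² = 5 - 3*(49/9 + 8 + 3*4)² = 5 - 3*(49/9 + 8 + 12)² = 5 - 3*(229/9)² = 5 - 3*52441/81 = 5 - 1*52441/27 = 5 - 52441/27 = -52306/27)
(229201 - 222632) + T(435, -234) = (229201 - 222632) - 52306/27 = 6569 - 52306/27 = 125057/27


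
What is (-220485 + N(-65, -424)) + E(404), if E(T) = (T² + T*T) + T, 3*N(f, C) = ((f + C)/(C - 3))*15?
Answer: 45414322/427 ≈ 1.0636e+5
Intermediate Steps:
N(f, C) = 5*(C + f)/(-3 + C) (N(f, C) = (((f + C)/(C - 3))*15)/3 = (((C + f)/(-3 + C))*15)/3 = (15*(C + f)/(-3 + C))/3 = 5*(C + f)/(-3 + C))
E(T) = T + 2*T² (E(T) = (T² + T²) + T = 2*T² + T = T + 2*T²)
(-220485 + N(-65, -424)) + E(404) = (-220485 + 5*(-424 - 65)/(-3 - 424)) + 404*(1 + 2*404) = (-220485 + 5*(-489)/(-427)) + 404*(1 + 808) = (-220485 + 5*(-1/427)*(-489)) + 404*809 = (-220485 + 2445/427) + 326836 = -94144650/427 + 326836 = 45414322/427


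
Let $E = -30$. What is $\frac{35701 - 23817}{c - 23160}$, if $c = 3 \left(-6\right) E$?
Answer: $- \frac{2971}{5655} \approx -0.52538$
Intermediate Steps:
$c = 540$ ($c = 3 \left(-6\right) \left(-30\right) = \left(-18\right) \left(-30\right) = 540$)
$\frac{35701 - 23817}{c - 23160} = \frac{35701 - 23817}{540 - 23160} = \frac{11884}{-22620} = 11884 \left(- \frac{1}{22620}\right) = - \frac{2971}{5655}$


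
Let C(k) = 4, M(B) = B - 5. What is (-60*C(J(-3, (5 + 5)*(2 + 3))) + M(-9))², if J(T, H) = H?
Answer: 64516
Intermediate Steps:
M(B) = -5 + B
(-60*C(J(-3, (5 + 5)*(2 + 3))) + M(-9))² = (-60*4 + (-5 - 9))² = (-12*20 - 14)² = (-240 - 14)² = (-254)² = 64516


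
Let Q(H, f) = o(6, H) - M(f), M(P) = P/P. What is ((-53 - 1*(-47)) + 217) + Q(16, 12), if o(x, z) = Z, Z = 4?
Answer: 214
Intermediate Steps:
M(P) = 1
o(x, z) = 4
Q(H, f) = 3 (Q(H, f) = 4 - 1*1 = 4 - 1 = 3)
((-53 - 1*(-47)) + 217) + Q(16, 12) = ((-53 - 1*(-47)) + 217) + 3 = ((-53 + 47) + 217) + 3 = (-6 + 217) + 3 = 211 + 3 = 214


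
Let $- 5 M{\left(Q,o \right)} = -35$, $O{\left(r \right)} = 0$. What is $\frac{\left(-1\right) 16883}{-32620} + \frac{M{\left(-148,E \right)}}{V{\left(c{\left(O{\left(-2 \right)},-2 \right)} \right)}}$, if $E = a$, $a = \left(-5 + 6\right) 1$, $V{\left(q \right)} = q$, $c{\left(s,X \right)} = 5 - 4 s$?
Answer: $\frac{62551}{32620} \approx 1.9176$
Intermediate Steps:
$a = 1$ ($a = 1 \cdot 1 = 1$)
$E = 1$
$M{\left(Q,o \right)} = 7$ ($M{\left(Q,o \right)} = \left(- \frac{1}{5}\right) \left(-35\right) = 7$)
$\frac{\left(-1\right) 16883}{-32620} + \frac{M{\left(-148,E \right)}}{V{\left(c{\left(O{\left(-2 \right)},-2 \right)} \right)}} = \frac{\left(-1\right) 16883}{-32620} + \frac{7}{5 - 0} = \left(-16883\right) \left(- \frac{1}{32620}\right) + \frac{7}{5 + 0} = \frac{16883}{32620} + \frac{7}{5} = \frac{62551}{32620}$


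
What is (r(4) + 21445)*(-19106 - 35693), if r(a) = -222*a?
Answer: -1126503043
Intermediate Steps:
(r(4) + 21445)*(-19106 - 35693) = (-222*4 + 21445)*(-19106 - 35693) = (-888 + 21445)*(-54799) = 20557*(-54799) = -1126503043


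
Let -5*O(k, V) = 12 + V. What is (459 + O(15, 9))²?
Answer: 5171076/25 ≈ 2.0684e+5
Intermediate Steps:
O(k, V) = -12/5 - V/5 (O(k, V) = -(12 + V)/5 = -12/5 - V/5)
(459 + O(15, 9))² = (459 + (-12/5 - ⅕*9))² = (459 + (-12/5 - 9/5))² = (459 - 21/5)² = (2274/5)² = 5171076/25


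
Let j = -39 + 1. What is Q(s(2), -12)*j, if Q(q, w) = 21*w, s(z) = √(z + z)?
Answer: 9576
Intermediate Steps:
j = -38
s(z) = √2*√z (s(z) = √(2*z) = √2*√z)
Q(s(2), -12)*j = (21*(-12))*(-38) = -252*(-38) = 9576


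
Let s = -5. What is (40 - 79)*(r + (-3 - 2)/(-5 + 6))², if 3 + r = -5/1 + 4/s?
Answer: -185679/25 ≈ -7427.2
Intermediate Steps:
r = -44/5 (r = -3 + (-5/1 + 4/(-5)) = -3 + (-5*1 + 4*(-⅕)) = -3 + (-5 - ⅘) = -3 - 29/5 = -44/5 ≈ -8.8000)
(40 - 79)*(r + (-3 - 2)/(-5 + 6))² = (40 - 79)*(-44/5 + (-3 - 2)/(-5 + 6))² = -39*(-44/5 - 5/1)² = -39*(-44/5 - 5*1)² = -39*(-44/5 - 5)² = -39*(-69/5)² = -39*4761/25 = -185679/25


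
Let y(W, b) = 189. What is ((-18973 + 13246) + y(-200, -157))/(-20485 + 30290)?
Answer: -5538/9805 ≈ -0.56481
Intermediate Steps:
((-18973 + 13246) + y(-200, -157))/(-20485 + 30290) = ((-18973 + 13246) + 189)/(-20485 + 30290) = (-5727 + 189)/9805 = -5538*1/9805 = -5538/9805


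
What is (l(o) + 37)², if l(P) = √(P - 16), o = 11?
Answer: (37 + I*√5)² ≈ 1364.0 + 165.47*I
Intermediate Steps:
l(P) = √(-16 + P)
(l(o) + 37)² = (√(-16 + 11) + 37)² = (√(-5) + 37)² = (I*√5 + 37)² = (37 + I*√5)²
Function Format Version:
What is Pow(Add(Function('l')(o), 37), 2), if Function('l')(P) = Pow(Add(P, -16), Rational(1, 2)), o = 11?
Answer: Pow(Add(37, Mul(I, Pow(5, Rational(1, 2)))), 2) ≈ Add(1364.0, Mul(165.47, I))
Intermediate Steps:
Function('l')(P) = Pow(Add(-16, P), Rational(1, 2))
Pow(Add(Function('l')(o), 37), 2) = Pow(Add(Pow(Add(-16, 11), Rational(1, 2)), 37), 2) = Pow(Add(Pow(-5, Rational(1, 2)), 37), 2) = Pow(Add(Mul(I, Pow(5, Rational(1, 2))), 37), 2) = Pow(Add(37, Mul(I, Pow(5, Rational(1, 2)))), 2)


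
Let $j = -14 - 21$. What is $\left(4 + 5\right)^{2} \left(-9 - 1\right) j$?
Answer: $28350$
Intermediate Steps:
$j = -35$ ($j = -14 - 21 = -35$)
$\left(4 + 5\right)^{2} \left(-9 - 1\right) j = \left(4 + 5\right)^{2} \left(-9 - 1\right) \left(-35\right) = 9^{2} \left(-10\right) \left(-35\right) = 81 \left(-10\right) \left(-35\right) = \left(-810\right) \left(-35\right) = 28350$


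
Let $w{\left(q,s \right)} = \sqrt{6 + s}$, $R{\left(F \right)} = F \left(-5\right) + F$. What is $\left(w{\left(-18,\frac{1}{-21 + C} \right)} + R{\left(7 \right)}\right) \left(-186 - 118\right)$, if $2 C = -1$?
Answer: $8512 - \frac{4864 \sqrt{43}}{43} \approx 7770.3$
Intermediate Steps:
$R{\left(F \right)} = - 4 F$ ($R{\left(F \right)} = - 5 F + F = - 4 F$)
$C = - \frac{1}{2}$ ($C = \frac{1}{2} \left(-1\right) = - \frac{1}{2} \approx -0.5$)
$\left(w{\left(-18,\frac{1}{-21 + C} \right)} + R{\left(7 \right)}\right) \left(-186 - 118\right) = \left(\sqrt{6 + \frac{1}{-21 - \frac{1}{2}}} - 28\right) \left(-186 - 118\right) = \left(\sqrt{6 + \frac{1}{- \frac{43}{2}}} - 28\right) \left(-304\right) = \left(\sqrt{6 - \frac{2}{43}} - 28\right) \left(-304\right) = \left(\sqrt{\frac{256}{43}} - 28\right) \left(-304\right) = \left(\frac{16 \sqrt{43}}{43} - 28\right) \left(-304\right) = \left(-28 + \frac{16 \sqrt{43}}{43}\right) \left(-304\right) = 8512 - \frac{4864 \sqrt{43}}{43}$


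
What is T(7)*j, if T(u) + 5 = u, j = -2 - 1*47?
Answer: -98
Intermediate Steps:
j = -49 (j = -2 - 47 = -49)
T(u) = -5 + u
T(7)*j = (-5 + 7)*(-49) = 2*(-49) = -98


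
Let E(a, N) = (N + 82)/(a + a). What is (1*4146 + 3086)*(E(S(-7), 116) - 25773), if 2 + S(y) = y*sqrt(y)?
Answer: 238656*(-5467*sqrt(7) + 1565*I)/(-2*I + 7*sqrt(7)) ≈ -1.8639e+8 + 38213.0*I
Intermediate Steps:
S(y) = -2 + y**(3/2) (S(y) = -2 + y*sqrt(y) = -2 + y**(3/2))
E(a, N) = (82 + N)/(2*a) (E(a, N) = (82 + N)/((2*a)) = (82 + N)*(1/(2*a)) = (82 + N)/(2*a))
(1*4146 + 3086)*(E(S(-7), 116) - 25773) = (1*4146 + 3086)*((82 + 116)/(2*(-2 + (-7)**(3/2))) - 25773) = (4146 + 3086)*((1/2)*198/(-2 - 7*I*sqrt(7)) - 25773) = 7232*(99/(-2 - 7*I*sqrt(7)) - 25773) = 7232*(-25773 + 99/(-2 - 7*I*sqrt(7))) = -186390336 + 715968/(-2 - 7*I*sqrt(7))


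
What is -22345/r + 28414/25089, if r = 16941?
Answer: -26417377/141677583 ≈ -0.18646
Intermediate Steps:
-22345/r + 28414/25089 = -22345/16941 + 28414/25089 = -26417377/141677583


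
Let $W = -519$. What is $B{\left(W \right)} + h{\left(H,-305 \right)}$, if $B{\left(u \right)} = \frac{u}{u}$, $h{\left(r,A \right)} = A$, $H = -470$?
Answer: $-304$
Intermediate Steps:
$B{\left(u \right)} = 1$
$B{\left(W \right)} + h{\left(H,-305 \right)} = 1 - 305 = -304$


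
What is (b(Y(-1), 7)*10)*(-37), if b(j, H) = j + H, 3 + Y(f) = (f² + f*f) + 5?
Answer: -4070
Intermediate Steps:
Y(f) = 2 + 2*f² (Y(f) = -3 + ((f² + f*f) + 5) = -3 + ((f² + f²) + 5) = -3 + (2*f² + 5) = -3 + (5 + 2*f²) = 2 + 2*f²)
b(j, H) = H + j
(b(Y(-1), 7)*10)*(-37) = ((7 + (2 + 2*(-1)²))*10)*(-37) = ((7 + (2 + 2*1))*10)*(-37) = ((7 + (2 + 2))*10)*(-37) = ((7 + 4)*10)*(-37) = (11*10)*(-37) = 110*(-37) = -4070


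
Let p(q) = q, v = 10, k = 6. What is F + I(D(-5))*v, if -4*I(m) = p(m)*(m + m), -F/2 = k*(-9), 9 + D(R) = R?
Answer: -872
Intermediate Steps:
D(R) = -9 + R
F = 108 (F = -12*(-9) = -2*(-54) = 108)
I(m) = -m²/2 (I(m) = -m*(m + m)/4 = -m*2*m/4 = -m²/2)
F + I(D(-5))*v = 108 - (-9 - 5)²/2*10 = 108 - ½*(-14)²*10 = 108 - ½*196*10 = 108 - 98*10 = 108 - 980 = -872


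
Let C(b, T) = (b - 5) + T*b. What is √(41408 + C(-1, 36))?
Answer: √41366 ≈ 203.39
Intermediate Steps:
C(b, T) = -5 + b + T*b (C(b, T) = (-5 + b) + T*b = -5 + b + T*b)
√(41408 + C(-1, 36)) = √(41408 + (-5 - 1 + 36*(-1))) = √(41408 + (-5 - 1 - 36)) = √(41408 - 42) = √41366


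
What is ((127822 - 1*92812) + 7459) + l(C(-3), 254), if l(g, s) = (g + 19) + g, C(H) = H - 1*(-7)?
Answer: 42496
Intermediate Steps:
C(H) = 7 + H (C(H) = H + 7 = 7 + H)
l(g, s) = 19 + 2*g (l(g, s) = (19 + g) + g = 19 + 2*g)
((127822 - 1*92812) + 7459) + l(C(-3), 254) = ((127822 - 1*92812) + 7459) + (19 + 2*(7 - 3)) = ((127822 - 92812) + 7459) + (19 + 2*4) = (35010 + 7459) + (19 + 8) = 42469 + 27 = 42496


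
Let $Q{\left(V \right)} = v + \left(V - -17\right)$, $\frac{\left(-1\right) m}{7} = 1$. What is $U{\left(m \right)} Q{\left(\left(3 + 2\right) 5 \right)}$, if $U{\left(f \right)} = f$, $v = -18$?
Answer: $-168$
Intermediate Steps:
$m = -7$ ($m = \left(-7\right) 1 = -7$)
$Q{\left(V \right)} = -1 + V$ ($Q{\left(V \right)} = -18 + \left(V - -17\right) = -18 + \left(V + 17\right) = -18 + \left(17 + V\right) = -1 + V$)
$U{\left(m \right)} Q{\left(\left(3 + 2\right) 5 \right)} = - 7 \left(-1 + \left(3 + 2\right) 5\right) = - 7 \left(-1 + 5 \cdot 5\right) = - 7 \left(-1 + 25\right) = \left(-7\right) 24 = -168$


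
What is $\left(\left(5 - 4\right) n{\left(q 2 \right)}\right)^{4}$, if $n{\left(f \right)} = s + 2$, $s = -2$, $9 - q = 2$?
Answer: $0$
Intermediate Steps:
$q = 7$ ($q = 9 - 2 = 7$)
$n{\left(f \right)} = 0$ ($n{\left(f \right)} = -2 + 2 = 0$)
$\left(\left(5 - 4\right) n{\left(q 2 \right)}\right)^{4} = \left(\left(5 - 4\right) 0\right)^{4} = \left(1 \cdot 0\right)^{4} = 0^{4} = 0$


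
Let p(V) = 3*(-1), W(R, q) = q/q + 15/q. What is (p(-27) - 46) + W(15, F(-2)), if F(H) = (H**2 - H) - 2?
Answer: -177/4 ≈ -44.250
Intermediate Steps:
F(H) = -2 + H**2 - H
W(R, q) = 1 + 15/q
p(V) = -3
(p(-27) - 46) + W(15, F(-2)) = (-3 - 46) + (15 + (-2 + (-2)**2 - 1*(-2)))/(-2 + (-2)**2 - 1*(-2)) = -49 + (15 + (-2 + 4 + 2))/(-2 + 4 + 2) = -49 + (15 + 4)/4 = -49 + (1/4)*19 = -49 + 19/4 = -177/4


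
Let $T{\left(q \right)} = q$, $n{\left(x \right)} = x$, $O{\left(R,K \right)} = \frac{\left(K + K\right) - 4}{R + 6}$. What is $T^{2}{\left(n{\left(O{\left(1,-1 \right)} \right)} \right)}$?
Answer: $\frac{36}{49} \approx 0.73469$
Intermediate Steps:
$O{\left(R,K \right)} = \frac{-4 + 2 K}{6 + R}$ ($O{\left(R,K \right)} = \frac{2 K - 4}{6 + R} = \frac{-4 + 2 K}{6 + R}$)
$T^{2}{\left(n{\left(O{\left(1,-1 \right)} \right)} \right)} = \left(\frac{2 \left(-2 - 1\right)}{6 + 1}\right)^{2} = \left(2 \cdot \frac{1}{7} \left(-3\right)\right)^{2} = \left(- \frac{6}{7}\right)^{2} = \frac{36}{49}$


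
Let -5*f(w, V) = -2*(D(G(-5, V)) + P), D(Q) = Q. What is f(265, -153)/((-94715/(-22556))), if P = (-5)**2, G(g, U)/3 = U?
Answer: -19578608/473575 ≈ -41.342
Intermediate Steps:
G(g, U) = 3*U
P = 25
f(w, V) = 10 + 6*V/5 (f(w, V) = -(-2)*(3*V + 25)/5 = -(-2)*(25 + 3*V)/5 = -(-50 - 6*V)/5 = 10 + 6*V/5)
f(265, -153)/((-94715/(-22556))) = (10 + (6/5)*(-153))/((-94715/(-22556))) = (10 - 918/5)/((-94715*(-1/22556))) = -868/(5*94715/22556) = -868/5*22556/94715 = -19578608/473575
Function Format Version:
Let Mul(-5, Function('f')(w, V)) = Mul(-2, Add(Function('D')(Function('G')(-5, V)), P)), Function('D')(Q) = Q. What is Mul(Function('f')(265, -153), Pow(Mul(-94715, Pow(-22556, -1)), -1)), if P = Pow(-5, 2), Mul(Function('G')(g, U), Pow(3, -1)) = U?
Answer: Rational(-19578608, 473575) ≈ -41.342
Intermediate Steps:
Function('G')(g, U) = Mul(3, U)
P = 25
Function('f')(w, V) = Add(10, Mul(Rational(6, 5), V)) (Function('f')(w, V) = Mul(Rational(-1, 5), Mul(-2, Add(Mul(3, V), 25))) = Mul(Rational(-1, 5), Mul(-2, Add(25, Mul(3, V)))) = Mul(Rational(-1, 5), Add(-50, Mul(-6, V))) = Add(10, Mul(Rational(6, 5), V)))
Mul(Function('f')(265, -153), Pow(Mul(-94715, Pow(-22556, -1)), -1)) = Mul(Add(10, Mul(Rational(6, 5), -153)), Pow(Mul(-94715, Pow(-22556, -1)), -1)) = Mul(Add(10, Rational(-918, 5)), Pow(Mul(-94715, Rational(-1, 22556)), -1)) = Mul(Rational(-868, 5), Pow(Rational(94715, 22556), -1)) = Mul(Rational(-868, 5), Rational(22556, 94715)) = Rational(-19578608, 473575)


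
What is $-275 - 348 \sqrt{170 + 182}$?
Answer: $-275 - 1392 \sqrt{22} \approx -6804.1$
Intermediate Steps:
$-275 - 348 \sqrt{170 + 182} = -275 - 348 \sqrt{352} = -275 - 348 \cdot 4 \sqrt{22} = -275 - 1392 \sqrt{22}$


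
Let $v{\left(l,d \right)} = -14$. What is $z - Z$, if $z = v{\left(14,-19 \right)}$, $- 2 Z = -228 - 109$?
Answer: $- \frac{365}{2} \approx -182.5$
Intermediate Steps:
$Z = \frac{337}{2}$ ($Z = - \frac{-228 - 109}{2} = \left(- \frac{1}{2}\right) \left(-337\right) = \frac{337}{2} \approx 168.5$)
$z = -14$
$z - Z = -14 - \frac{337}{2} = - \frac{365}{2}$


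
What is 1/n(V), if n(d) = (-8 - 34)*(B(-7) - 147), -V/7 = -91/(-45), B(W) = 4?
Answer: 1/6006 ≈ 0.00016650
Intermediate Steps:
V = -637/45 (V = -(-637)/(-45) = -(-637)*(-1)/45 = -7*91/45 = -637/45 ≈ -14.156)
n(d) = 6006 (n(d) = (-8 - 34)*(4 - 147) = -42*(-143) = 6006)
1/n(V) = 1/6006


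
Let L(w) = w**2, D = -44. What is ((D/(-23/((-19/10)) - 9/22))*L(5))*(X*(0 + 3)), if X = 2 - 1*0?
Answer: -2758800/4889 ≈ -564.29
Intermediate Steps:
X = 2 (X = 2 + 0 = 2)
((D/(-23/((-19/10)) - 9/22))*L(5))*(X*(0 + 3)) = (-44/(-23/((-19/10)) - 9/22)*5**2)*(2*(0 + 3)) = (-44/(-23/((-19*1/10)) - 9*1/22)*25)*(2*3) = (-44/(-23/(-19/10) - 9/22)*25)*6 = (-44/(-23*(-10/19) - 9/22)*25)*6 = (-44/(230/19 - 9/22)*25)*6 = (-44/4889/418*25)*6 = (-44*418/4889*25)*6 = -18392/4889*25*6 = -459800/4889*6 = -2758800/4889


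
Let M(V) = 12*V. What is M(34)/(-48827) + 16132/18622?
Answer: 390039694/454628197 ≈ 0.85793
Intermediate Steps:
M(34)/(-48827) + 16132/18622 = (12*34)/(-48827) + 16132/18622 = 408*(-1/48827) + 16132*(1/18622) = -408/48827 + 8066/9311 = 390039694/454628197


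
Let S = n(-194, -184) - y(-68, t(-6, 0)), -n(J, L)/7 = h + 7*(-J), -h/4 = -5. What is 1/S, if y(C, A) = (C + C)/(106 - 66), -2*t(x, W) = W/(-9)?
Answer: -5/48213 ≈ -0.00010371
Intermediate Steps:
h = 20 (h = -4*(-5) = 20)
t(x, W) = W/18 (t(x, W) = -W/(2*(-9)) = -W*(-1)/(2*9) = -(-1)*W/18 = W/18)
y(C, A) = C/20 (y(C, A) = (2*C)/40 = (2*C)*(1/40) = C/20)
n(J, L) = -140 + 49*J (n(J, L) = -7*(20 + 7*(-J)) = -7*(20 - 7*J) = -140 + 49*J)
S = -48213/5 (S = (-140 + 49*(-194)) - (-68)/20 = (-140 - 9506) - 1*(-17/5) = -9646 + 17/5 = -48213/5 ≈ -9642.6)
1/S = 1/(-48213/5) = -5/48213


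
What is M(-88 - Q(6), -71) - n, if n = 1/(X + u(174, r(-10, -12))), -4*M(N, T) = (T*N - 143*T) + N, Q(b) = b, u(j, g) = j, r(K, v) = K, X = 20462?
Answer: -21581387/5159 ≈ -4183.3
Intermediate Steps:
M(N, T) = -N/4 + 143*T/4 - N*T/4 (M(N, T) = -((T*N - 143*T) + N)/4 = -((N*T - 143*T) + N)/4 = -((-143*T + N*T) + N)/4 = -(N - 143*T + N*T)/4 = -N/4 + 143*T/4 - N*T/4)
n = 1/20636 (n = 1/(20462 + 174) = 1/20636 ≈ 4.8459e-5)
M(-88 - Q(6), -71) - n = (-(-88 - 1*6)/4 + (143/4)*(-71) - ¼*(-88 - 1*6)*(-71)) - 1*1/20636 = (-(-88 - 6)/4 - 10153/4 - ¼*(-88 - 6)*(-71)) - 1/20636 = (-¼*(-94) - 10153/4 - ¼*(-94)*(-71)) - 1/20636 = (47/2 - 10153/4 - 3337/2) - 1/20636 = -16733/4 - 1/20636 = -21581387/5159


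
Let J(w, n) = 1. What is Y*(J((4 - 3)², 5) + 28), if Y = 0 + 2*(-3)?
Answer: -174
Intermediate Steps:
Y = -6 (Y = 0 - 6 = -6)
Y*(J((4 - 3)², 5) + 28) = -6*(1 + 28) = -6*29 = -174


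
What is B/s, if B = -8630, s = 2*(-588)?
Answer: 4315/588 ≈ 7.3384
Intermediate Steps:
s = -1176
B/s = -8630/(-1176) = -8630*(-1/1176) = 4315/588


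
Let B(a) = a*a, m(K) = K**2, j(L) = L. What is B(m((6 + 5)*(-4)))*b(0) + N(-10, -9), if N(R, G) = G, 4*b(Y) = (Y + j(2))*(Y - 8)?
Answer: -14992393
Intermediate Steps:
b(Y) = (-8 + Y)*(2 + Y)/4 (b(Y) = ((Y + 2)*(Y - 8))/4 = ((2 + Y)*(-8 + Y))/4 = ((-8 + Y)*(2 + Y))/4 = (-8 + Y)*(2 + Y)/4)
B(a) = a**2
B(m((6 + 5)*(-4)))*b(0) + N(-10, -9) = (((6 + 5)*(-4))**2)**2*(-4 - 3/2*0 + (1/4)*0**2) - 9 = ((11*(-4))**2)**2*(-4 + 0 + (1/4)*0) - 9 = ((-44)**2)**2*(-4 + 0 + 0) - 9 = 1936**2*(-4) - 9 = 3748096*(-4) - 9 = -14992384 - 9 = -14992393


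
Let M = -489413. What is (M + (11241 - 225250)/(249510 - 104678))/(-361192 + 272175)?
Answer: 70882877625/12892510144 ≈ 5.4980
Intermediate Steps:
(M + (11241 - 225250)/(249510 - 104678))/(-361192 + 272175) = (-489413 + (11241 - 225250)/(249510 - 104678))/(-361192 + 272175) = (-489413 - 214009/144832)/(-89017) = (-489413 - 214009*1/144832)*(-1/89017) = (-489413 - 214009/144832)*(-1/89017) = -70882877625/144832*(-1/89017) = 70882877625/12892510144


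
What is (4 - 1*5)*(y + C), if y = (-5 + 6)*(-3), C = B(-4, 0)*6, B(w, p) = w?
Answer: 27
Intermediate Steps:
C = -24 (C = -4*6 = -24)
y = -3 (y = 1*(-3) = -3)
(4 - 1*5)*(y + C) = (4 - 1*5)*(-3 - 24) = (4 - 5)*(-27) = -1*(-27) = 27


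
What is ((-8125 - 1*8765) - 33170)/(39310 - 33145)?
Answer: -10012/1233 ≈ -8.1200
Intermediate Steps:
((-8125 - 1*8765) - 33170)/(39310 - 33145) = ((-8125 - 8765) - 33170)/6165 = (-16890 - 33170)*(1/6165) = -50060*1/6165 = -10012/1233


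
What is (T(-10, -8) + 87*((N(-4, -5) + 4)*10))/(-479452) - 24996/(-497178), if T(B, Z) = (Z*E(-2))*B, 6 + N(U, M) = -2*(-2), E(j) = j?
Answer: 466618373/9932207769 ≈ 0.046980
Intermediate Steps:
N(U, M) = -2 (N(U, M) = -6 - 2*(-2) = -6 + 4 = -2)
T(B, Z) = -2*B*Z (T(B, Z) = (Z*(-2))*B = (-2*Z)*B = -2*B*Z)
(T(-10, -8) + 87*((N(-4, -5) + 4)*10))/(-479452) - 24996/(-497178) = (-2*(-10)*(-8) + 87*((-2 + 4)*10))/(-479452) - 24996/(-497178) = (-160 + 87*(2*10))*(-1/479452) - 24996*(-1/497178) = (-160 + 87*20)*(-1/479452) + 4166/82863 = (-160 + 1740)*(-1/479452) + 4166/82863 = 1580*(-1/479452) + 4166/82863 = -395/119863 + 4166/82863 = 466618373/9932207769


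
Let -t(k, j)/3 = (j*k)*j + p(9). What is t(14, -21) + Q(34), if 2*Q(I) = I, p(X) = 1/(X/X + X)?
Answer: -185053/10 ≈ -18505.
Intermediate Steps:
p(X) = 1/(1 + X)
Q(I) = I/2
t(k, j) = -3/10 - 3*k*j² (t(k, j) = -3*((j*k)*j + 1/(1 + 9)) = -3*(k*j² + 1/10) = -3*(k*j² + ⅒) = -3*(⅒ + k*j²) = -3/10 - 3*k*j²)
t(14, -21) + Q(34) = (-3/10 - 3*14*(-21)²) + (½)*34 = (-3/10 - 3*14*441) + 17 = (-3/10 - 18522) + 17 = -185223/10 + 17 = -185053/10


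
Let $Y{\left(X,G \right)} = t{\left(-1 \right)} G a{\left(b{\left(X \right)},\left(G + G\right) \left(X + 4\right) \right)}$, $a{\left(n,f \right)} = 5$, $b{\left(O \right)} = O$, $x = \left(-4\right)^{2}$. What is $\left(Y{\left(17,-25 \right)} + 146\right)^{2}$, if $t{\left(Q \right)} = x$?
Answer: $3437316$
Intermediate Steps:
$x = 16$
$t{\left(Q \right)} = 16$
$Y{\left(X,G \right)} = 80 G$ ($Y{\left(X,G \right)} = 16 G 5 = 80 G$)
$\left(Y{\left(17,-25 \right)} + 146\right)^{2} = \left(80 \left(-25\right) + 146\right)^{2} = \left(-2000 + 146\right)^{2} = \left(-1854\right)^{2} = 3437316$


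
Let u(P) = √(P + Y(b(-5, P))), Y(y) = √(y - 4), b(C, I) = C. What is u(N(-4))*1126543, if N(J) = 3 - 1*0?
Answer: 1126543*√(3 + 3*I) ≈ 2.1438e+6 + 8.8799e+5*I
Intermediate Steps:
N(J) = 3 (N(J) = 3 + 0 = 3)
Y(y) = √(-4 + y)
u(P) = √(P + 3*I) (u(P) = √(P + √(-4 - 5)) = √(P + √(-9)) = √(P + 3*I))
u(N(-4))*1126543 = √(3 + 3*I)*1126543 = 1126543*√(3 + 3*I)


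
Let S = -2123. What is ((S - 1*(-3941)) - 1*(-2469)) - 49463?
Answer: -45176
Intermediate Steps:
((S - 1*(-3941)) - 1*(-2469)) - 49463 = ((-2123 - 1*(-3941)) - 1*(-2469)) - 49463 = ((-2123 + 3941) + 2469) - 49463 = (1818 + 2469) - 49463 = 4287 - 49463 = -45176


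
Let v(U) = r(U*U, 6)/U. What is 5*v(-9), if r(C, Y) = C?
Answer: -45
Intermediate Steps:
v(U) = U (v(U) = (U*U)/U = U**2/U = U)
5*v(-9) = 5*(-9) = -45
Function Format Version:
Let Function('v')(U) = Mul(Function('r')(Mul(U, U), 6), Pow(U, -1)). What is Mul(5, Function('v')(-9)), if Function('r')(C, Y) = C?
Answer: -45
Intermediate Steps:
Function('v')(U) = U (Function('v')(U) = Mul(Mul(U, U), Pow(U, -1)) = Mul(Pow(U, 2), Pow(U, -1)) = U)
Mul(5, Function('v')(-9)) = Mul(5, -9) = -45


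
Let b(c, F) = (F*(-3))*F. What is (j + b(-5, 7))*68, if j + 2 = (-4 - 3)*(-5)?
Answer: -7752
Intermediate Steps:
b(c, F) = -3*F**2 (b(c, F) = (-3*F)*F = -3*F**2)
j = 33 (j = -2 + (-4 - 3)*(-5) = -2 - 7*(-5) = -2 + 35 = 33)
(j + b(-5, 7))*68 = (33 - 3*7**2)*68 = (33 - 3*49)*68 = (33 - 147)*68 = -114*68 = -7752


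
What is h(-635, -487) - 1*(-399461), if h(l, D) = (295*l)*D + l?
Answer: 91626101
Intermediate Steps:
h(l, D) = l + 295*D*l (h(l, D) = 295*D*l + l = l + 295*D*l)
h(-635, -487) - 1*(-399461) = -635*(1 + 295*(-487)) - 1*(-399461) = -635*(1 - 143665) + 399461 = -635*(-143664) + 399461 = 91226640 + 399461 = 91626101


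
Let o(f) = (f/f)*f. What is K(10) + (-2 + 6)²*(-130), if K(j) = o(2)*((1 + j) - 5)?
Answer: -2068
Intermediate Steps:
o(f) = f (o(f) = 1*f = f)
K(j) = -8 + 2*j (K(j) = 2*((1 + j) - 5) = 2*(-4 + j) = -8 + 2*j)
K(10) + (-2 + 6)²*(-130) = (-8 + 2*10) + (-2 + 6)²*(-130) = (-8 + 20) + 4²*(-130) = 12 + 16*(-130) = 12 - 2080 = -2068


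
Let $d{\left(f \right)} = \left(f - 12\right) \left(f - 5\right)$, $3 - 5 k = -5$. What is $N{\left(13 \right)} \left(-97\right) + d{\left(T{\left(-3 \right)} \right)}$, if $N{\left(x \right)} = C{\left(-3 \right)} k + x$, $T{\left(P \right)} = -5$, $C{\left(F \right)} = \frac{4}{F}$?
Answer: $- \frac{13261}{15} \approx -884.07$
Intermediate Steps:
$k = \frac{8}{5}$ ($k = \frac{3}{5} - -1 = \frac{3}{5} + 1 = \frac{8}{5} \approx 1.6$)
$d{\left(f \right)} = \left(-12 + f\right) \left(-5 + f\right)$
$N{\left(x \right)} = - \frac{32}{15} + x$ ($N{\left(x \right)} = \frac{4}{-3} \cdot \frac{8}{5} + x = 4 \left(- \frac{1}{3}\right) \frac{8}{5} + x = \left(- \frac{4}{3}\right) \frac{8}{5} + x = - \frac{32}{15} + x$)
$N{\left(13 \right)} \left(-97\right) + d{\left(T{\left(-3 \right)} \right)} = \left(- \frac{32}{15} + 13\right) \left(-97\right) + \left(60 + \left(-5\right)^{2} - -85\right) = \frac{163}{15} \left(-97\right) + \left(60 + 25 + 85\right) = - \frac{15811}{15} + 170 = - \frac{13261}{15}$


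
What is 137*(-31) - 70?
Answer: -4317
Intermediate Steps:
137*(-31) - 70 = -4247 - 70 = -4317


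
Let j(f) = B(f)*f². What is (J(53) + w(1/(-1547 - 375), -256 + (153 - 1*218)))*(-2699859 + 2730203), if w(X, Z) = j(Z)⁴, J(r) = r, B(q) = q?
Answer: 36318944497746619009523212027689136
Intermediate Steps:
j(f) = f³ (j(f) = f*f² = f³)
w(X, Z) = Z¹² (w(X, Z) = (Z³)⁴ = Z¹²)
(J(53) + w(1/(-1547 - 375), -256 + (153 - 1*218)))*(-2699859 + 2730203) = (53 + (-256 + (153 - 1*218))¹²)*(-2699859 + 2730203) = (53 + (-256 + (153 - 218))¹²)*30344 = (53 + (-256 - 65)¹²)*30344 = (53 + (-321)¹²)*30344 = (53 + 1196906950228928915420617322241)*30344 = 1196906950228928915420617322294*30344 = 36318944497746619009523212027689136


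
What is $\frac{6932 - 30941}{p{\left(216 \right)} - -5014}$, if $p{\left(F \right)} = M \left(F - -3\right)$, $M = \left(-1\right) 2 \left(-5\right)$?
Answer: $- \frac{24009}{7204} \approx -3.3327$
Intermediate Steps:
$M = 10$ ($M = \left(-2\right) \left(-5\right) = 10$)
$p{\left(F \right)} = 30 + 10 F$ ($p{\left(F \right)} = 10 \left(F - -3\right) = 10 \left(F + 3\right) = 10 \left(3 + F\right) = 30 + 10 F$)
$\frac{6932 - 30941}{p{\left(216 \right)} - -5014} = \frac{6932 - 30941}{\left(30 + 10 \cdot 216\right) - -5014} = - \frac{24009}{\left(30 + 2160\right) + \left(-30 + 5044\right)} = - \frac{24009}{2190 + 5014} = - \frac{24009}{7204}$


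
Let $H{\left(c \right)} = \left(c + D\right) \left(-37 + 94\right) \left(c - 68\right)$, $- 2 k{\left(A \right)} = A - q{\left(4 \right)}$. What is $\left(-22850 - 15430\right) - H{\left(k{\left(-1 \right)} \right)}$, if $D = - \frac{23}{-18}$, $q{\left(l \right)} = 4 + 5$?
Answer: $- \frac{31473}{2} \approx -15737.0$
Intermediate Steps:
$q{\left(l \right)} = 9$
$D = \frac{23}{18}$ ($D = \left(-23\right) \left(- \frac{1}{18}\right) = \frac{23}{18} \approx 1.2778$)
$k{\left(A \right)} = \frac{9}{2} - \frac{A}{2}$ ($k{\left(A \right)} = - \frac{A - 9}{2} = - \frac{-9 + A}{2} = \frac{9}{2} - \frac{A}{2}$)
$H{\left(c \right)} = \left(-68 + c\right) \left(\frac{437}{6} + 57 c\right)$ ($H{\left(c \right)} = \left(c + \frac{23}{18}\right) \left(-37 + 94\right) \left(c - 68\right) = \left(\frac{23}{18} + c\right) 57 \left(-68 + c\right) = \left(\frac{437}{6} + 57 c\right) \left(-68 + c\right) = \left(-68 + c\right) \left(\frac{437}{6} + 57 c\right)$)
$\left(-22850 - 15430\right) - H{\left(k{\left(-1 \right)} \right)} = \left(-22850 - 15430\right) - \left(- \frac{14858}{3} + 57 \left(\frac{9}{2} - - \frac{1}{2}\right)^{2} - \frac{22819 \left(\frac{9}{2} - - \frac{1}{2}\right)}{6}\right) = -38280 - \left(- \frac{14858}{3} + 57 \left(\frac{9}{2} + \frac{1}{2}\right)^{2} - \frac{22819 \left(\frac{9}{2} + \frac{1}{2}\right)}{6}\right) = -38280 - \left(- \frac{14858}{3} + 57 \cdot 5^{2} - \frac{114095}{6}\right) = -38280 - \left(- \frac{14858}{3} + 57 \cdot 25 - \frac{114095}{6}\right) = -38280 - \left(- \frac{14858}{3} + 1425 - \frac{114095}{6}\right) = -38280 - - \frac{45087}{2} = -38280 + \frac{45087}{2} = - \frac{31473}{2}$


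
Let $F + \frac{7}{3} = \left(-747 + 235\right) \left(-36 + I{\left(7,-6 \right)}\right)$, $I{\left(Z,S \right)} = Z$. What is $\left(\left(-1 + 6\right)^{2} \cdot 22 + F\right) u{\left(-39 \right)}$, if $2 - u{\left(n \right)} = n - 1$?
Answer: $646618$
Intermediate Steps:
$F = \frac{44537}{3}$ ($F = - \frac{7}{3} + \left(-747 + 235\right) \left(-36 + 7\right) = - \frac{7}{3} - -14848 = - \frac{7}{3} + 14848 = \frac{44537}{3} \approx 14846.0$)
$u{\left(n \right)} = 3 - n$ ($u{\left(n \right)} = 2 - \left(n - 1\right) = 2 - \left(-1 + n\right) = 3 - n$)
$\left(\left(-1 + 6\right)^{2} \cdot 22 + F\right) u{\left(-39 \right)} = \left(\left(-1 + 6\right)^{2} \cdot 22 + \frac{44537}{3}\right) \left(3 - -39\right) = \left(5^{2} \cdot 22 + \frac{44537}{3}\right) \left(3 + 39\right) = \left(25 \cdot 22 + \frac{44537}{3}\right) 42 = \left(550 + \frac{44537}{3}\right) 42 = \frac{46187}{3} \cdot 42 = 646618$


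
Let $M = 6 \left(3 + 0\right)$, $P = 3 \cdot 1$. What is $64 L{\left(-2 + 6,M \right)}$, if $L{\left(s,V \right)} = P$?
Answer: $192$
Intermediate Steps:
$P = 3$
$M = 18$ ($M = 6 \cdot 3 = 18$)
$L{\left(s,V \right)} = 3$
$64 L{\left(-2 + 6,M \right)} = 64 \cdot 3 = 192$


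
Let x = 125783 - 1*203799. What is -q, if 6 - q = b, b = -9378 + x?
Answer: -87400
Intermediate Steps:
x = -78016 (x = 125783 - 203799 = -78016)
b = -87394 (b = -9378 - 78016 = -87394)
q = 87400 (q = 6 - 1*(-87394) = 6 + 87394 = 87400)
-q = -1*87400 = -87400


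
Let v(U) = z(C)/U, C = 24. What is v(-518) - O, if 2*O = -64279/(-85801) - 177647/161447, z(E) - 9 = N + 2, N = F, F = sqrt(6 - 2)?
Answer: 1079861297695/7175498676346 ≈ 0.15049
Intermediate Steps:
F = 2 (F = sqrt(4) = 2)
N = 2
z(E) = 13 (z(E) = 9 + (2 + 2) = 9 + 4 = 13)
v(U) = 13/U
O = -2432319267/13852314047 (O = (-64279/(-85801) - 177647/161447)/2 = (-64279*(-1/85801) - 177647*1/161447)/2 = (64279/85801 - 177647/161447)/2 = (1/2)*(-4864638534/13852314047) = -2432319267/13852314047 ≈ -0.17559)
v(-518) - O = 13/(-518) - 1*(-2432319267/13852314047) = 13*(-1/518) + 2432319267/13852314047 = -13/518 + 2432319267/13852314047 = 1079861297695/7175498676346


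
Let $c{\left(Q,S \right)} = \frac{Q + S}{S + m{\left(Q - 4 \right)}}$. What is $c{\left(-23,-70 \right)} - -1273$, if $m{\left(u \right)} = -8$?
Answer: $\frac{33129}{26} \approx 1274.2$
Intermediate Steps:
$c{\left(Q,S \right)} = \frac{Q + S}{-8 + S}$ ($c{\left(Q,S \right)} = \frac{Q + S}{S - 8} = \frac{Q + S}{-8 + S}$)
$c{\left(-23,-70 \right)} - -1273 = \frac{-23 - 70}{-8 - 70} - -1273 = \frac{1}{-78} \left(-93\right) + 1273 = \left(- \frac{1}{78}\right) \left(-93\right) + 1273 = \frac{31}{26} + 1273 = \frac{33129}{26}$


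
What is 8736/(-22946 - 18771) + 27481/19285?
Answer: 75227009/61885565 ≈ 1.2156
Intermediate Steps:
8736/(-22946 - 18771) + 27481/19285 = 8736/(-41717) + 27481*(1/19285) = 8736*(-1/41717) + 27481/19285 = -672/3209 + 27481/19285 = 75227009/61885565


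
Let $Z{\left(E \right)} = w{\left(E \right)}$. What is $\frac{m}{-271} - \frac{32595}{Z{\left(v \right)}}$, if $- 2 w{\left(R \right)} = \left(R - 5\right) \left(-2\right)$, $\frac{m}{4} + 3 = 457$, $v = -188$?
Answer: $\frac{8482757}{52303} \approx 162.18$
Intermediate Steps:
$m = 1816$ ($m = -12 + 4 \cdot 457 = -12 + 1828 = 1816$)
$w{\left(R \right)} = -5 + R$ ($w{\left(R \right)} = - \frac{\left(R - 5\right) \left(-2\right)}{2} = - \frac{\left(-5 + R\right) \left(-2\right)}{2} = - \frac{10 - 2 R}{2} = -5 + R$)
$Z{\left(E \right)} = -5 + E$
$\frac{m}{-271} - \frac{32595}{Z{\left(v \right)}} = \frac{1816}{-271} - \frac{32595}{-5 - 188} = 1816 \left(- \frac{1}{271}\right) - \frac{32595}{-193} = - \frac{1816}{271} - - \frac{32595}{193} = - \frac{1816}{271} + \frac{32595}{193} = \frac{8482757}{52303}$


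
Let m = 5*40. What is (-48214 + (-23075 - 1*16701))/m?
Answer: -8799/20 ≈ -439.95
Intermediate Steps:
m = 200
(-48214 + (-23075 - 1*16701))/m = (-48214 + (-23075 - 1*16701))/200 = (-48214 + (-23075 - 16701))*(1/200) = (-48214 - 39776)*(1/200) = -87990*1/200 = -8799/20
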